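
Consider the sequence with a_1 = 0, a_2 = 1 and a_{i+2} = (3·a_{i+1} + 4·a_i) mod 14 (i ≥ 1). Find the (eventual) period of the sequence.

Computing terms: a_1 = 0,  a_2 = 1,  a_3 = 3,  a_4 = 13,  a_5 = 9,  a_6 = 9,  a_7 = 7,  a_8 = 1,  a_9 = 3.
Since (a_8, a_9) = (a_2, a_3) = (1, 3) (two consecutive terms determine the rest), the sequence is eventually periodic: after a pre-period of length 1 it cycles with period 6.

6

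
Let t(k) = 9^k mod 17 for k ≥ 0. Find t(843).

15

We have t(0) = 1,  t(1) = 9,  t(2) = 13,  t(3) = 15,  t(4) = 16,  t(5) = 8,  t(6) = 4,  t(7) = 2,  t(8) = 1.
The sequence repeats with period 8.
(843 - 0) mod 8 = 3, so t(843) = t(3) = 15.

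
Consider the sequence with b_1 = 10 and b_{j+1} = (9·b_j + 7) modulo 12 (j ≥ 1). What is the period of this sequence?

Listing terms: b_1 = 10; b_2 = 1; b_3 = 4; b_4 = 7; b_5 = 10.
The sequence repeats with period 4.

4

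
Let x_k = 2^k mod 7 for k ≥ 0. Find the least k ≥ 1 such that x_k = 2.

1

We have x_0 = 1,  x_1 = 2,  x_2 = 4,  x_3 = 1.
Since x_3 = x_0 = 1, the sequence is periodic with period 3.
The value 2 first appears (with k ≥ 1) at x_1.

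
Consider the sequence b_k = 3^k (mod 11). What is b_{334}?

b_1 = 3,  b_2 = 9,  b_3 = 5,  b_4 = 4,  b_5 = 1,  b_6 = 3.
Since b_6 = b_1 = 3, the sequence is periodic with period 5.
(334 - 1) mod 5 = 3, so b_{334} = b_4 = 4.

4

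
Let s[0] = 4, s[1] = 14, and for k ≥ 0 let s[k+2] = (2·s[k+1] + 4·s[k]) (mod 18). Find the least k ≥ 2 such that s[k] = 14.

s[0] = 4,  s[1] = 14,  s[2] = 8,  s[3] = 0,  s[4] = 14,  s[5] = 10,  s[6] = 4,  s[7] = 12,  s[8] = 4,  s[9] = 2,  s[10] = 2,  s[11] = 12,  s[12] = 14,  s[13] = 4,  s[14] = 10,  s[15] = 0,  s[16] = 4,  s[17] = 8,  s[18] = 14,  s[19] = 6,  s[20] = 14,  s[21] = 16,  s[22] = 16,  s[23] = 6,  s[24] = 4,  s[25] = 14.
The sequence repeats with period 24.
The value 14 first appears (with k ≥ 2) at s[4].

4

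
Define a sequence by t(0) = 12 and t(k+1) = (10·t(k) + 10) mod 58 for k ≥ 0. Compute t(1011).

Computing terms: t(0) = 12, t(1) = 14, t(2) = 34, t(3) = 2, t(4) = 30, t(5) = 20, t(6) = 36, t(7) = 22, t(8) = 56, t(9) = 48, t(10) = 26, t(11) = 38, t(12) = 42, t(13) = 24, t(14) = 18, t(15) = 16, t(16) = 54, t(17) = 28, t(18) = 0, t(19) = 10, t(20) = 52, t(21) = 8, t(22) = 32, t(23) = 40, t(24) = 4, t(25) = 50, t(26) = 46, t(27) = 6, t(28) = 12.
Since t(28) = t(0) = 12, the sequence is periodic with period 28.
So t(1011) = t(0 + ((1011-0) mod 28)) = t(3) = 2.

2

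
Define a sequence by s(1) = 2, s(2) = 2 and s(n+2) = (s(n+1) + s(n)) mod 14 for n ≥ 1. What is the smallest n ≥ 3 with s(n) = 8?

12

We have s(1) = 2,  s(2) = 2,  s(3) = 4,  s(4) = 6,  s(5) = 10,  s(6) = 2,  s(7) = 12,  s(8) = 0,  s(9) = 12,  s(10) = 12,  s(11) = 10,  s(12) = 8,  s(13) = 4,  s(14) = 12,  s(15) = 2,  s(16) = 0,  s(17) = 2,  s(18) = 2.
Since (s(17), s(18)) = (s(1), s(2)) = (2, 2) (two consecutive terms determine the rest), the sequence is periodic with period 16.
The value 8 first appears (with n ≥ 3) at s(12).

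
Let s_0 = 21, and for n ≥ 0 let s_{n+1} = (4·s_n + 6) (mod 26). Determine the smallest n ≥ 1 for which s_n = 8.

6

Computing terms: s_0 = 21, s_1 = 12, s_2 = 2, s_3 = 14, s_4 = 10, s_5 = 20, s_6 = 8, s_7 = 12.
Since s_7 = s_1 = 12, the sequence is eventually periodic: after a pre-period of length 1 it cycles with period 6.
The value 8 first appears (with n ≥ 1) at s_6.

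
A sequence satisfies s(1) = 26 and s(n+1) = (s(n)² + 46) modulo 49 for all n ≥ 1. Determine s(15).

Listing terms: s(1) = 26; s(2) = 36; s(3) = 19; s(4) = 15; s(5) = 26.
The sequence repeats with period 4.
So s(15) = s(1 + ((15-1) mod 4)) = s(3) = 19.

19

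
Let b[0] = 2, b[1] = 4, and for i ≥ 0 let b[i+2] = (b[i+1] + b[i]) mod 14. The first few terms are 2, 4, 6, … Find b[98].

b[0] = 2,  b[1] = 4,  b[2] = 6,  b[3] = 10,  b[4] = 2,  b[5] = 12,  b[6] = 0,  b[7] = 12,  b[8] = 12,  b[9] = 10,  b[10] = 8,  b[11] = 4,  b[12] = 12,  b[13] = 2,  b[14] = 0,  b[15] = 2,  b[16] = 2,  b[17] = 4.
The sequence repeats with period 16.
So b[98] = b[0 + ((98-0) mod 16)] = b[2] = 6.

6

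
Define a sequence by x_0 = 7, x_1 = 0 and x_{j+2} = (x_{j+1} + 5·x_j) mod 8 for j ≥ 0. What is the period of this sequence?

12

Listing terms: x_0 = 7, x_1 = 0, x_2 = 3, x_3 = 3, x_4 = 2, x_5 = 1, x_6 = 3, x_7 = 0, x_8 = 7, x_9 = 7, x_{10} = 2, x_{11} = 5, x_{12} = 7, x_{13} = 0.
Since (x_{12}, x_{13}) = (x_0, x_1) = (7, 0) (two consecutive terms determine the rest), the sequence is periodic with period 12.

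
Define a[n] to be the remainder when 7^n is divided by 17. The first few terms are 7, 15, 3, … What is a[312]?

16

We have a[1] = 7, a[2] = 15, a[3] = 3, a[4] = 4, a[5] = 11, a[6] = 9, a[7] = 12, a[8] = 16, a[9] = 10, a[10] = 2, a[11] = 14, a[12] = 13, a[13] = 6, a[14] = 8, a[15] = 5, a[16] = 1, a[17] = 7.
The sequence repeats with period 16.
(312 - 1) mod 16 = 7, so a[312] = a[8] = 16.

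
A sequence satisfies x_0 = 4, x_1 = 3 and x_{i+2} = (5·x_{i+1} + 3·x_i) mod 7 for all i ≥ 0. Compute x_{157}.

3

We have x_0 = 4, x_1 = 3, x_2 = 6, x_3 = 4, x_4 = 3.
The sequence repeats with period 3.
So x_{157} = x_{0 + ((157-0) mod 3)} = x_1 = 3.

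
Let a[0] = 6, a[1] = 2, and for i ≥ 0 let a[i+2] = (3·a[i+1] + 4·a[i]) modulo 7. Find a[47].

Computing terms: a[0] = 6; a[1] = 2; a[2] = 2; a[3] = 0; a[4] = 1; a[5] = 3; a[6] = 6; a[7] = 2.
The sequence repeats with period 6.
(47 - 0) mod 6 = 5, so a[47] = a[5] = 3.

3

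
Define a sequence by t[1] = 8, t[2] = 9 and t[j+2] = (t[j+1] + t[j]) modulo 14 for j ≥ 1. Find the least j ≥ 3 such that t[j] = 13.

Computing terms: t[1] = 8, t[2] = 9, t[3] = 3, t[4] = 12, t[5] = 1, t[6] = 13, t[7] = 0, t[8] = 13, t[9] = 13, t[10] = 12, t[11] = 11, t[12] = 9, t[13] = 6, t[14] = 1, t[15] = 7, t[16] = 8, t[17] = 1, t[18] = 9, t[19] = 10, t[20] = 5, t[21] = 1, t[22] = 6, t[23] = 7, t[24] = 13, t[25] = 6, t[26] = 5, t[27] = 11, t[28] = 2, t[29] = 13, t[30] = 1, t[31] = 0, t[32] = 1, t[33] = 1, t[34] = 2, t[35] = 3, t[36] = 5, t[37] = 8, t[38] = 13, t[39] = 7, t[40] = 6, t[41] = 13, t[42] = 5, t[43] = 4, t[44] = 9, t[45] = 13, t[46] = 8, t[47] = 7, t[48] = 1, t[49] = 8, t[50] = 9.
Since (t[49], t[50]) = (t[1], t[2]) = (8, 9) (two consecutive terms determine the rest), the sequence is periodic with period 48.
The value 13 first appears (with j ≥ 3) at t[6].

6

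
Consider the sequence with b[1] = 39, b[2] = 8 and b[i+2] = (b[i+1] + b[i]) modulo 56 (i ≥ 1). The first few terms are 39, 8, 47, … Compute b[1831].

b[1] = 39; b[2] = 8; b[3] = 47; b[4] = 55; b[5] = 46; b[6] = 45; b[7] = 35; b[8] = 24; b[9] = 3; b[10] = 27; b[11] = 30; b[12] = 1; b[13] = 31; b[14] = 32; b[15] = 7; b[16] = 39; b[17] = 46; b[18] = 29; b[19] = 19; b[20] = 48; b[21] = 11; b[22] = 3; b[23] = 14; b[24] = 17; b[25] = 31; b[26] = 48; b[27] = 23; b[28] = 15; b[29] = 38; b[30] = 53; b[31] = 35; b[32] = 32; b[33] = 11; b[34] = 43; b[35] = 54; b[36] = 41; b[37] = 39; b[38] = 24; b[39] = 7; b[40] = 31; b[41] = 38; b[42] = 13; b[43] = 51; b[44] = 8; b[45] = 3; b[46] = 11; b[47] = 14; b[48] = 25; b[49] = 39; b[50] = 8.
Since (b[49], b[50]) = (b[1], b[2]) = (39, 8) (two consecutive terms determine the rest), the sequence is periodic with period 48.
(1831 - 1) mod 48 = 6, so b[1831] = b[7] = 35.

35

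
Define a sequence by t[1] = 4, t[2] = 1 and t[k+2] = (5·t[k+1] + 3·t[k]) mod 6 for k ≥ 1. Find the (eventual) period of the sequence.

t[1] = 4, t[2] = 1, t[3] = 5, t[4] = 4, t[5] = 5, t[6] = 1, t[7] = 2, t[8] = 1, t[9] = 5.
Since (t[8], t[9]) = (t[2], t[3]) = (1, 5) (two consecutive terms determine the rest), the sequence is eventually periodic: after a pre-period of length 1 it cycles with period 6.

6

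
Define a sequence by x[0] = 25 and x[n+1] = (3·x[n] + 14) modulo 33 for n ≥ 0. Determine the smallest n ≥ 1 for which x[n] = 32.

We have x[0] = 25,  x[1] = 23,  x[2] = 17,  x[3] = 32,  x[4] = 11,  x[5] = 14,  x[6] = 23.
Since x[6] = x[1] = 23, the sequence is eventually periodic: after a pre-period of length 1 it cycles with period 5.
The value 32 first appears (with n ≥ 1) at x[3].

3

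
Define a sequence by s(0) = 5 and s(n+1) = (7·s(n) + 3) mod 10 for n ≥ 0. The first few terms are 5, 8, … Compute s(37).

8

We have s(0) = 5,  s(1) = 8,  s(2) = 9,  s(3) = 6,  s(4) = 5.
Since s(4) = s(0) = 5, the sequence is periodic with period 4.
So s(37) = s(0 + ((37-0) mod 4)) = s(1) = 8.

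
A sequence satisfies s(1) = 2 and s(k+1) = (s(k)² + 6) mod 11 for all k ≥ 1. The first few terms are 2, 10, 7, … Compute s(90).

s(1) = 2,  s(2) = 10,  s(3) = 7,  s(4) = 0,  s(5) = 6,  s(6) = 9,  s(7) = 10.
Since s(7) = s(2) = 10, the sequence is eventually periodic: after a pre-period of length 1 it cycles with period 5.
For k ≥ 2, s(k) depends only on (k - 2) mod 5. (90 - 2) mod 5 = 3, so s(90) = s(5) = 6.

6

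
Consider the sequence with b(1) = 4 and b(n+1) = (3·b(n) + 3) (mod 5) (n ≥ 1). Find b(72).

Computing terms: b(1) = 4,  b(2) = 0,  b(3) = 3,  b(4) = 2,  b(5) = 4.
The sequence repeats with period 4.
(72 - 1) mod 4 = 3, so b(72) = b(4) = 2.

2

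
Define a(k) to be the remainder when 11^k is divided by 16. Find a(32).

Computing terms: a(1) = 11, a(2) = 9, a(3) = 3, a(4) = 1, a(5) = 11.
The sequence repeats with period 4.
So a(32) = a(1 + ((32-1) mod 4)) = a(4) = 1.

1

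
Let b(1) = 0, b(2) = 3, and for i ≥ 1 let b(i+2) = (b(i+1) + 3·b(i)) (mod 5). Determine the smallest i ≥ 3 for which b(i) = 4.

10

b(1) = 0; b(2) = 3; b(3) = 3; b(4) = 2; b(5) = 1; b(6) = 2; b(7) = 0; b(8) = 1; b(9) = 1; b(10) = 4; b(11) = 2; b(12) = 4; b(13) = 0; b(14) = 2; b(15) = 2; b(16) = 3; b(17) = 4; b(18) = 3; b(19) = 0; b(20) = 4; b(21) = 4; b(22) = 1; b(23) = 3; b(24) = 1; b(25) = 0; b(26) = 3.
Since (b(25), b(26)) = (b(1), b(2)) = (0, 3) (two consecutive terms determine the rest), the sequence is periodic with period 24.
The value 4 first appears (with i ≥ 3) at b(10).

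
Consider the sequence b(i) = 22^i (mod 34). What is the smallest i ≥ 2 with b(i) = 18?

16

Listing terms: b(1) = 22; b(2) = 8; b(3) = 6; b(4) = 30; b(5) = 14; b(6) = 2; b(7) = 10; b(8) = 16; b(9) = 12; b(10) = 26; b(11) = 28; b(12) = 4; b(13) = 20; b(14) = 32; b(15) = 24; b(16) = 18; b(17) = 22.
Since b(17) = b(1) = 22, the sequence is periodic with period 16.
The value 18 first appears (with i ≥ 2) at b(16).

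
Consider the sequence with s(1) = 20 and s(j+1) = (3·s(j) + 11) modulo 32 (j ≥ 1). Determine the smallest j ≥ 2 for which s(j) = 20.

We have s(1) = 20, s(2) = 7, s(3) = 0, s(4) = 11, s(5) = 12, s(6) = 15, s(7) = 24, s(8) = 19, s(9) = 4, s(10) = 23, s(11) = 16, s(12) = 27, s(13) = 28, s(14) = 31, s(15) = 8, s(16) = 3, s(17) = 20.
Since s(17) = s(1) = 20, the sequence is periodic with period 16.
The value 20 next appears (with j ≥ 2) at s(17).

17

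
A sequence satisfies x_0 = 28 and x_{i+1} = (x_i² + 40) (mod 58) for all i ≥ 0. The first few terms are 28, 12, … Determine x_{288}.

Listing terms: x_0 = 28; x_1 = 12; x_2 = 10; x_3 = 24; x_4 = 36; x_5 = 2; x_6 = 44; x_7 = 4; x_8 = 56; x_9 = 44.
Since x_9 = x_6 = 44, the sequence is eventually periodic: after a pre-period of length 6 it cycles with period 3.
For i ≥ 6, x_i depends only on (i - 6) mod 3. (288 - 6) mod 3 = 0, so x_{288} = x_6 = 44.

44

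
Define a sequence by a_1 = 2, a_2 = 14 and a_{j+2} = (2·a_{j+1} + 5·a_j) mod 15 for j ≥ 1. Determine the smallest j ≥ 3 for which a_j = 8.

Listing terms: a_1 = 2,  a_2 = 14,  a_3 = 8,  a_4 = 11,  a_5 = 2,  a_6 = 14.
Since (a_5, a_6) = (a_1, a_2) = (2, 14) (two consecutive terms determine the rest), the sequence is periodic with period 4.
The value 8 first appears (with j ≥ 3) at a_3.

3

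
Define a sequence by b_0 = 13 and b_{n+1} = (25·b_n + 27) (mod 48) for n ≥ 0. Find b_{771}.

46

b_0 = 13,  b_1 = 16,  b_2 = 43,  b_3 = 46,  b_4 = 25,  b_5 = 28,  b_6 = 7,  b_7 = 10,  b_8 = 37,  b_9 = 40,  b_{10} = 19,  b_{11} = 22,  b_{12} = 1,  b_{13} = 4,  b_{14} = 31,  b_{15} = 34,  b_{16} = 13.
Since b_{16} = b_0 = 13, the sequence is periodic with period 16.
(771 - 0) mod 16 = 3, so b_{771} = b_3 = 46.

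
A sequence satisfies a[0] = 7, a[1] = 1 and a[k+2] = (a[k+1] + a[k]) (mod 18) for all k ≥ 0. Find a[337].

1

Computing terms: a[0] = 7, a[1] = 1, a[2] = 8, a[3] = 9, a[4] = 17, a[5] = 8, a[6] = 7, a[7] = 15, a[8] = 4, a[9] = 1, a[10] = 5, a[11] = 6, a[12] = 11, a[13] = 17, a[14] = 10, a[15] = 9, a[16] = 1, a[17] = 10, a[18] = 11, a[19] = 3, a[20] = 14, a[21] = 17, a[22] = 13, a[23] = 12, a[24] = 7, a[25] = 1.
Since (a[24], a[25]) = (a[0], a[1]) = (7, 1) (two consecutive terms determine the rest), the sequence is periodic with period 24.
So a[337] = a[0 + ((337-0) mod 24)] = a[1] = 1.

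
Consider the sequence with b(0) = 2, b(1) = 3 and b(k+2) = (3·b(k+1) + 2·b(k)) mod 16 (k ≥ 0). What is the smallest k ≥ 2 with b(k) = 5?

b(0) = 2; b(1) = 3; b(2) = 13; b(3) = 13; b(4) = 1; b(5) = 13; b(6) = 9; b(7) = 5; b(8) = 1; b(9) = 13.
Since (b(8), b(9)) = (b(4), b(5)) = (1, 13) (two consecutive terms determine the rest), the sequence is eventually periodic: after a pre-period of length 4 it cycles with period 4.
The value 5 first appears (with k ≥ 2) at b(7).

7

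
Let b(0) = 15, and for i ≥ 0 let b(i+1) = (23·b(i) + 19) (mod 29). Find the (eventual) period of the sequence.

Listing terms: b(0) = 15, b(1) = 16, b(2) = 10, b(3) = 17, b(4) = 4, b(5) = 24, b(6) = 20, b(7) = 15.
The sequence repeats with period 7.

7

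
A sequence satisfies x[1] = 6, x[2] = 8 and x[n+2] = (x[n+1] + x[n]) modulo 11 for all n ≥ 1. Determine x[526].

3

Computing terms: x[1] = 6; x[2] = 8; x[3] = 3; x[4] = 0; x[5] = 3; x[6] = 3; x[7] = 6; x[8] = 9; x[9] = 4; x[10] = 2; x[11] = 6; x[12] = 8.
The sequence repeats with period 10.
So x[526] = x[1 + ((526-1) mod 10)] = x[6] = 3.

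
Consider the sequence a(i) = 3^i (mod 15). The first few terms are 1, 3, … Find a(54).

9

We have a(0) = 1,  a(1) = 3,  a(2) = 9,  a(3) = 12,  a(4) = 6,  a(5) = 3.
Since a(5) = a(1) = 3, the sequence is eventually periodic: after a pre-period of length 1 it cycles with period 4.
For i ≥ 1, a(i) depends only on (i - 1) mod 4. (54 - 1) mod 4 = 1, so a(54) = a(2) = 9.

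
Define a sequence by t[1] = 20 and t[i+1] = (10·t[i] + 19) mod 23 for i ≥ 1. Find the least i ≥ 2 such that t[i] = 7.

22

t[1] = 20,  t[2] = 12,  t[3] = 1,  t[4] = 6,  t[5] = 10,  t[6] = 4,  t[7] = 13,  t[8] = 11,  t[9] = 14,  t[10] = 21,  t[11] = 22,  t[12] = 9,  t[13] = 17,  t[14] = 5,  t[15] = 0,  t[16] = 19,  t[17] = 2,  t[18] = 16,  t[19] = 18,  t[20] = 15,  t[21] = 8,  t[22] = 7,  t[23] = 20.
Since t[23] = t[1] = 20, the sequence is periodic with period 22.
The value 7 first appears (with i ≥ 2) at t[22].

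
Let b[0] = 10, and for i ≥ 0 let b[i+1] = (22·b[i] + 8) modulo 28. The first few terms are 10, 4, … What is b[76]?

16

We have b[0] = 10,  b[1] = 4,  b[2] = 12,  b[3] = 20,  b[4] = 0,  b[5] = 8,  b[6] = 16,  b[7] = 24,  b[8] = 4.
Since b[8] = b[1] = 4, the sequence is eventually periodic: after a pre-period of length 1 it cycles with period 7.
For i ≥ 1, b[i] depends only on (i - 1) mod 7. (76 - 1) mod 7 = 5, so b[76] = b[6] = 16.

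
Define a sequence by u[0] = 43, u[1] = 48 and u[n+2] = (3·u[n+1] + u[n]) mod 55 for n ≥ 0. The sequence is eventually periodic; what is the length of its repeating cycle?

We have u[0] = 43; u[1] = 48; u[2] = 22; u[3] = 4; u[4] = 34; u[5] = 51; u[6] = 22; u[7] = 7; u[8] = 43; u[9] = 26; u[10] = 11; u[11] = 4; u[12] = 23; u[13] = 18; u[14] = 22; u[15] = 29; u[16] = 54; u[17] = 26; u[18] = 22; u[19] = 37; u[20] = 23; u[21] = 51; u[22] = 11; u[23] = 29; u[24] = 43; u[25] = 48.
The sequence repeats with period 24.

24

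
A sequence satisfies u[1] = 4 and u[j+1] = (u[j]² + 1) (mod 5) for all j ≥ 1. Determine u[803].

2

We have u[1] = 4; u[2] = 2; u[3] = 0; u[4] = 1; u[5] = 2.
Since u[5] = u[2] = 2, the sequence is eventually periodic: after a pre-period of length 1 it cycles with period 3.
For j ≥ 2, u[j] depends only on (j - 2) mod 3. (803 - 2) mod 3 = 0, so u[803] = u[2] = 2.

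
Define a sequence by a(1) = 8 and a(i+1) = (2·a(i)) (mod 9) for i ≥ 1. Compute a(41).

Listing terms: a(1) = 8, a(2) = 7, a(3) = 5, a(4) = 1, a(5) = 2, a(6) = 4, a(7) = 8.
Since a(7) = a(1) = 8, the sequence is periodic with period 6.
(41 - 1) mod 6 = 4, so a(41) = a(5) = 2.

2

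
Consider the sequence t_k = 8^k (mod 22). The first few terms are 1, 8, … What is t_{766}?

t_0 = 1, t_1 = 8, t_2 = 20, t_3 = 6, t_4 = 4, t_5 = 10, t_6 = 14, t_7 = 2, t_8 = 16, t_9 = 18, t_{10} = 12, t_{11} = 8.
Since t_{11} = t_1 = 8, the sequence is eventually periodic: after a pre-period of length 1 it cycles with period 10.
For k ≥ 1, t_k depends only on (k - 1) mod 10. (766 - 1) mod 10 = 5, so t_{766} = t_6 = 14.

14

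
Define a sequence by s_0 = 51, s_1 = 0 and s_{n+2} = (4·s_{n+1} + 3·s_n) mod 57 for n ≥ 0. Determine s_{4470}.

s_0 = 51,  s_1 = 0,  s_2 = 39,  s_3 = 42,  s_4 = 0,  s_5 = 12,  s_6 = 48,  s_7 = 0,  s_8 = 30,  s_9 = 6,  s_{10} = 0,  s_{11} = 18,  s_{12} = 15,  s_{13} = 0,  s_{14} = 45,  s_{15} = 9,  s_{16} = 0,  s_{17} = 27,  s_{18} = 51,  s_{19} = 0.
Since (s_{18}, s_{19}) = (s_0, s_1) = (51, 0) (two consecutive terms determine the rest), the sequence is periodic with period 18.
(4470 - 0) mod 18 = 6, so s_{4470} = s_6 = 48.

48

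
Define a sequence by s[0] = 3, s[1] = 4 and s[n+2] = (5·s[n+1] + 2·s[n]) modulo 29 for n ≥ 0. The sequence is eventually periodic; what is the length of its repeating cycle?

Computing terms: s[0] = 3; s[1] = 4; s[2] = 26; s[3] = 22; s[4] = 17; s[5] = 13; s[6] = 12; s[7] = 28; s[8] = 19; s[9] = 6; s[10] = 10; s[11] = 4; s[12] = 11; s[13] = 5; s[14] = 18; s[15] = 13; s[16] = 14; s[17] = 9; s[18] = 15; s[19] = 6; s[20] = 2; s[21] = 22; s[22] = 27; s[23] = 5; s[24] = 21; s[25] = 28; s[26] = 8; s[27] = 9; s[28] = 3; s[29] = 4.
The sequence repeats with period 28.

28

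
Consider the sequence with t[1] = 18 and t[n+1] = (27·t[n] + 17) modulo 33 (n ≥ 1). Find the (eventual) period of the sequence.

Computing terms: t[1] = 18; t[2] = 8; t[3] = 2; t[4] = 5; t[5] = 20; t[6] = 29; t[7] = 8.
Since t[7] = t[2] = 8, the sequence is eventually periodic: after a pre-period of length 1 it cycles with period 5.

5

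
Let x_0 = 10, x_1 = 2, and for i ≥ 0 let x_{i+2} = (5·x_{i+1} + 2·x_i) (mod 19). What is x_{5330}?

x_0 = 10; x_1 = 2; x_2 = 11; x_3 = 2; x_4 = 13; x_5 = 12; x_6 = 10; x_7 = 17; x_8 = 10; x_9 = 8; x_{10} = 3; x_{11} = 12; x_{12} = 9; x_{13} = 12; x_{14} = 2; x_{15} = 15; x_{16} = 3; x_{17} = 7; x_{18} = 3; x_{19} = 10; x_{20} = 18; x_{21} = 15; x_{22} = 16; x_{23} = 15; x_{24} = 12; x_{25} = 14; x_{26} = 18; x_{27} = 4; x_{28} = 18; x_{29} = 3; x_{30} = 13; x_{31} = 14; x_{32} = 1; x_{33} = 14; x_{34} = 15; x_{35} = 8; x_{36} = 13; x_{37} = 5; x_{38} = 13; x_{39} = 18; x_{40} = 2; x_{41} = 8; x_{42} = 6; x_{43} = 8; x_{44} = 14; x_{45} = 10; x_{46} = 2.
The sequence repeats with period 45.
So x_{5330} = x_{0 + ((5330-0) mod 45)} = x_{20} = 18.

18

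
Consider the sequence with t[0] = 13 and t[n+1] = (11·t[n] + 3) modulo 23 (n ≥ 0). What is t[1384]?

0

Listing terms: t[0] = 13, t[1] = 8, t[2] = 22, t[3] = 15, t[4] = 7, t[5] = 11, t[6] = 9, t[7] = 10, t[8] = 21, t[9] = 4, t[10] = 1, t[11] = 14, t[12] = 19, t[13] = 5, t[14] = 12, t[15] = 20, t[16] = 16, t[17] = 18, t[18] = 17, t[19] = 6, t[20] = 0, t[21] = 3, t[22] = 13.
Since t[22] = t[0] = 13, the sequence is periodic with period 22.
(1384 - 0) mod 22 = 20, so t[1384] = t[20] = 0.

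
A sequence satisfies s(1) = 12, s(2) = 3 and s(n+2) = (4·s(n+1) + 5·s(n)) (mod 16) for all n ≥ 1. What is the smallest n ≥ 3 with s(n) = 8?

3

Listing terms: s(1) = 12, s(2) = 3, s(3) = 8, s(4) = 15, s(5) = 4, s(6) = 11, s(7) = 0, s(8) = 7, s(9) = 12, s(10) = 3.
The sequence repeats with period 8.
The value 8 first appears (with n ≥ 3) at s(3).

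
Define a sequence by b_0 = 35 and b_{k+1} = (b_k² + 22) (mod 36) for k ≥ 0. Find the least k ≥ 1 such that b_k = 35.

3

We have b_0 = 35,  b_1 = 23,  b_2 = 11,  b_3 = 35.
Since b_3 = b_0 = 35, the sequence is periodic with period 3.
The value 35 next appears (with k ≥ 1) at b_3.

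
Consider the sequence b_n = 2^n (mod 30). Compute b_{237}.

2

We have b_1 = 2, b_2 = 4, b_3 = 8, b_4 = 16, b_5 = 2.
Since b_5 = b_1 = 2, the sequence is periodic with period 4.
(237 - 1) mod 4 = 0, so b_{237} = b_1 = 2.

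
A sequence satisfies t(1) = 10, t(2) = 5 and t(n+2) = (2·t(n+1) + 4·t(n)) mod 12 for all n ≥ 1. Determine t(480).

Listing terms: t(1) = 10, t(2) = 5, t(3) = 2, t(4) = 0, t(5) = 8, t(6) = 4, t(7) = 4, t(8) = 0, t(9) = 4, t(10) = 8, t(11) = 8, t(12) = 0, t(13) = 8.
Since (t(12), t(13)) = (t(4), t(5)) = (0, 8) (two consecutive terms determine the rest), the sequence is eventually periodic: after a pre-period of length 3 it cycles with period 8.
For n ≥ 4, t(n) depends only on (n - 4) mod 8. (480 - 4) mod 8 = 4, so t(480) = t(8) = 0.

0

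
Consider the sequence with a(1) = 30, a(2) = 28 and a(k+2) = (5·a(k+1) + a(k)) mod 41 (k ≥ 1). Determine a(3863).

25

a(1) = 30, a(2) = 28, a(3) = 6, a(4) = 17, a(5) = 9, a(6) = 21, a(7) = 32, a(8) = 17, a(9) = 35, a(10) = 28, a(11) = 11, a(12) = 1, a(13) = 16, a(14) = 40, a(15) = 11, a(16) = 13, a(17) = 35, a(18) = 24, a(19) = 32, a(20) = 20, a(21) = 9, a(22) = 24, a(23) = 6, a(24) = 13, a(25) = 30, a(26) = 40, a(27) = 25, a(28) = 1, a(29) = 30, a(30) = 28.
The sequence repeats with period 28.
So a(3863) = a(1 + ((3863-1) mod 28)) = a(27) = 25.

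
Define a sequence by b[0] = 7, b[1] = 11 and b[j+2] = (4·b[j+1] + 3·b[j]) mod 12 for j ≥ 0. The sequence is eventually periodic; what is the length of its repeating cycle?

4

b[0] = 7,  b[1] = 11,  b[2] = 5,  b[3] = 5,  b[4] = 11,  b[5] = 11,  b[6] = 5.
Since (b[5], b[6]) = (b[1], b[2]) = (11, 5) (two consecutive terms determine the rest), the sequence is eventually periodic: after a pre-period of length 1 it cycles with period 4.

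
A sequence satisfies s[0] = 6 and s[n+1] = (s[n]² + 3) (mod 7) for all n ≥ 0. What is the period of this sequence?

3

Listing terms: s[0] = 6; s[1] = 4; s[2] = 5; s[3] = 0; s[4] = 3; s[5] = 5.
Since s[5] = s[2] = 5, the sequence is eventually periodic: after a pre-period of length 2 it cycles with period 3.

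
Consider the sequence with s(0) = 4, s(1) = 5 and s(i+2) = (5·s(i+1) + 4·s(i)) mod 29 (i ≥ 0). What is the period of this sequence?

21

We have s(0) = 4; s(1) = 5; s(2) = 12; s(3) = 22; s(4) = 13; s(5) = 8; s(6) = 5; s(7) = 28; s(8) = 15; s(9) = 13; s(10) = 9; s(11) = 10; s(12) = 28; s(13) = 6; s(14) = 26; s(15) = 9; s(16) = 4; s(17) = 27; s(18) = 6; s(19) = 22; s(20) = 18; s(21) = 4; s(22) = 5.
The sequence repeats with period 21.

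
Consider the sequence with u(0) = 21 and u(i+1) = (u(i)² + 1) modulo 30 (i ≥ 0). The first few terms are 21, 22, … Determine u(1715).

u(0) = 21,  u(1) = 22,  u(2) = 5,  u(3) = 26,  u(4) = 17,  u(5) = 20,  u(6) = 11,  u(7) = 2,  u(8) = 5.
Since u(8) = u(2) = 5, the sequence is eventually periodic: after a pre-period of length 2 it cycles with period 6.
For i ≥ 2, u(i) depends only on (i - 2) mod 6. (1715 - 2) mod 6 = 3, so u(1715) = u(5) = 20.

20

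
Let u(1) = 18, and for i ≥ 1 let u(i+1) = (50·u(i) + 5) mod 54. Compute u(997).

u(1) = 18, u(2) = 41, u(3) = 3, u(4) = 47, u(5) = 33, u(6) = 35, u(7) = 27, u(8) = 5, u(9) = 39, u(10) = 11, u(11) = 15, u(12) = 53, u(13) = 9, u(14) = 23, u(15) = 21, u(16) = 29, u(17) = 51, u(18) = 17, u(19) = 45, u(20) = 41.
Since u(20) = u(2) = 41, the sequence is eventually periodic: after a pre-period of length 1 it cycles with period 18.
For i ≥ 2, u(i) depends only on (i - 2) mod 18. (997 - 2) mod 18 = 5, so u(997) = u(7) = 27.

27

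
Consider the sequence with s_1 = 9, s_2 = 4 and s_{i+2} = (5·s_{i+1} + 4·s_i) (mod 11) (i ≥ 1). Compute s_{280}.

s_1 = 9; s_2 = 4; s_3 = 1; s_4 = 10; s_5 = 10; s_6 = 2; s_7 = 6; s_8 = 5; s_9 = 5; s_{10} = 1; s_{11} = 3; s_{12} = 8; s_{13} = 8; s_{14} = 6; s_{15} = 7; s_{16} = 4; s_{17} = 4; s_{18} = 3; s_{19} = 9; s_{20} = 2; s_{21} = 2; s_{22} = 7; s_{23} = 10; s_{24} = 1; s_{25} = 1; s_{26} = 9; s_{27} = 5; s_{28} = 6; s_{29} = 6; s_{30} = 10; s_{31} = 8; s_{32} = 3; s_{33} = 3; s_{34} = 5; s_{35} = 4; s_{36} = 7; s_{37} = 7; s_{38} = 8; s_{39} = 2; s_{40} = 9; s_{41} = 9; s_{42} = 4.
The sequence repeats with period 40.
So s_{280} = s_{1 + ((280-1) mod 40)} = s_{40} = 9.

9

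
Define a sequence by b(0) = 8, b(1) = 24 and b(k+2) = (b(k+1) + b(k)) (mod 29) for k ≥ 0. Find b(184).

Computing terms: b(0) = 8, b(1) = 24, b(2) = 3, b(3) = 27, b(4) = 1, b(5) = 28, b(6) = 0, b(7) = 28, b(8) = 28, b(9) = 27, b(10) = 26, b(11) = 24, b(12) = 21, b(13) = 16, b(14) = 8, b(15) = 24.
The sequence repeats with period 14.
So b(184) = b(0 + ((184-0) mod 14)) = b(2) = 3.

3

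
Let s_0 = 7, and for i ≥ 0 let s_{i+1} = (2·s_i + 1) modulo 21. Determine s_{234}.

s_0 = 7, s_1 = 15, s_2 = 10, s_3 = 0, s_4 = 1, s_5 = 3, s_6 = 7.
Since s_6 = s_0 = 7, the sequence is periodic with period 6.
So s_{234} = s_{0 + ((234-0) mod 6)} = s_0 = 7.

7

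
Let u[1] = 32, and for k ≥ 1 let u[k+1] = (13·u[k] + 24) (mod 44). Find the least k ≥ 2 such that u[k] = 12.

Listing terms: u[1] = 32, u[2] = 0, u[3] = 24, u[4] = 28, u[5] = 36, u[6] = 8, u[7] = 40, u[8] = 16, u[9] = 12, u[10] = 4, u[11] = 32.
Since u[11] = u[1] = 32, the sequence is periodic with period 10.
The value 12 first appears (with k ≥ 2) at u[9].

9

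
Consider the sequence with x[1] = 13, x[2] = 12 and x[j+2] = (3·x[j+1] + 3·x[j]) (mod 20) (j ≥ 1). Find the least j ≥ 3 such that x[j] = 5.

We have x[1] = 13,  x[2] = 12,  x[3] = 15,  x[4] = 1,  x[5] = 8,  x[6] = 7,  x[7] = 5,  x[8] = 16,  x[9] = 3,  x[10] = 17,  x[11] = 0,  x[12] = 11,  x[13] = 13,  x[14] = 12.
Since (x[13], x[14]) = (x[1], x[2]) = (13, 12) (two consecutive terms determine the rest), the sequence is periodic with period 12.
The value 5 first appears (with j ≥ 3) at x[7].

7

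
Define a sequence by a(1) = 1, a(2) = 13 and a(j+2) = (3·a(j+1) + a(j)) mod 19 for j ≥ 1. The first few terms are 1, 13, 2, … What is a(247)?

We have a(1) = 1, a(2) = 13, a(3) = 2, a(4) = 0, a(5) = 2, a(6) = 6, a(7) = 1, a(8) = 9, a(9) = 9, a(10) = 17, a(11) = 3, a(12) = 7, a(13) = 5, a(14) = 3, a(15) = 14, a(16) = 7, a(17) = 16, a(18) = 17, a(19) = 10, a(20) = 9, a(21) = 18, a(22) = 6, a(23) = 17, a(24) = 0, a(25) = 17, a(26) = 13, a(27) = 18, a(28) = 10, a(29) = 10, a(30) = 2, a(31) = 16, a(32) = 12, a(33) = 14, a(34) = 16, a(35) = 5, a(36) = 12, a(37) = 3, a(38) = 2, a(39) = 9, a(40) = 10, a(41) = 1, a(42) = 13.
The sequence repeats with period 40.
(247 - 1) mod 40 = 6, so a(247) = a(7) = 1.

1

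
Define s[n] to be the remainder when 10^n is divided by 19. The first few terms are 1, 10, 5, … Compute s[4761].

18

s[0] = 1,  s[1] = 10,  s[2] = 5,  s[3] = 12,  s[4] = 6,  s[5] = 3,  s[6] = 11,  s[7] = 15,  s[8] = 17,  s[9] = 18,  s[10] = 9,  s[11] = 14,  s[12] = 7,  s[13] = 13,  s[14] = 16,  s[15] = 8,  s[16] = 4,  s[17] = 2,  s[18] = 1.
The sequence repeats with period 18.
(4761 - 0) mod 18 = 9, so s[4761] = s[9] = 18.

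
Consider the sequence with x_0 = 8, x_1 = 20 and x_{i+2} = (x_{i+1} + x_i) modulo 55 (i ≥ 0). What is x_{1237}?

16

We have x_0 = 8, x_1 = 20, x_2 = 28, x_3 = 48, x_4 = 21, x_5 = 14, x_6 = 35, x_7 = 49, x_8 = 29, x_9 = 23, x_{10} = 52, x_{11} = 20, x_{12} = 17, x_{13} = 37, x_{14} = 54, x_{15} = 36, x_{16} = 35, x_{17} = 16, x_{18} = 51, x_{19} = 12, x_{20} = 8, x_{21} = 20.
Since (x_{20}, x_{21}) = (x_0, x_1) = (8, 20) (two consecutive terms determine the rest), the sequence is periodic with period 20.
(1237 - 0) mod 20 = 17, so x_{1237} = x_{17} = 16.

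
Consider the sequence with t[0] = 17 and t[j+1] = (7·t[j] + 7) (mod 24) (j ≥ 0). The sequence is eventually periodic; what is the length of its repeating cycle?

Listing terms: t[0] = 17,  t[1] = 6,  t[2] = 1,  t[3] = 14,  t[4] = 9,  t[5] = 22,  t[6] = 17.
Since t[6] = t[0] = 17, the sequence is periodic with period 6.

6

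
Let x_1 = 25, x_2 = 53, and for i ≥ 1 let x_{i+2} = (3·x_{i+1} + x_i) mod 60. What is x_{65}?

19

Listing terms: x_1 = 25,  x_2 = 53,  x_3 = 4,  x_4 = 5,  x_5 = 19,  x_6 = 2,  x_7 = 25,  x_8 = 17,  x_9 = 16,  x_{10} = 5,  x_{11} = 31,  x_{12} = 38,  x_{13} = 25,  x_{14} = 53.
Since (x_{13}, x_{14}) = (x_1, x_2) = (25, 53) (two consecutive terms determine the rest), the sequence is periodic with period 12.
So x_{65} = x_{1 + ((65-1) mod 12)} = x_5 = 19.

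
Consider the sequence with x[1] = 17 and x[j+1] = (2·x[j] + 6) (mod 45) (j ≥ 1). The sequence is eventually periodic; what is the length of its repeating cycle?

12

x[1] = 17, x[2] = 40, x[3] = 41, x[4] = 43, x[5] = 2, x[6] = 10, x[7] = 26, x[8] = 13, x[9] = 32, x[10] = 25, x[11] = 11, x[12] = 28, x[13] = 17.
Since x[13] = x[1] = 17, the sequence is periodic with period 12.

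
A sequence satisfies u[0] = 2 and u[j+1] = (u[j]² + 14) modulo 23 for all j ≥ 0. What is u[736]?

4

We have u[0] = 2; u[1] = 18; u[2] = 16; u[3] = 17; u[4] = 4; u[5] = 7; u[6] = 17.
Since u[6] = u[3] = 17, the sequence is eventually periodic: after a pre-period of length 3 it cycles with period 3.
For j ≥ 3, u[j] depends only on (j - 3) mod 3. (736 - 3) mod 3 = 1, so u[736] = u[4] = 4.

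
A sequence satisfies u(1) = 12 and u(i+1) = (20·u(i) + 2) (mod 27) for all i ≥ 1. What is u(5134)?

We have u(1) = 12; u(2) = 26; u(3) = 9; u(4) = 20; u(5) = 24; u(6) = 23; u(7) = 3; u(8) = 8; u(9) = 0; u(10) = 2; u(11) = 15; u(12) = 5; u(13) = 21; u(14) = 17; u(15) = 18; u(16) = 11; u(17) = 6; u(18) = 14; u(19) = 12.
Since u(19) = u(1) = 12, the sequence is periodic with period 18.
(5134 - 1) mod 18 = 3, so u(5134) = u(4) = 20.

20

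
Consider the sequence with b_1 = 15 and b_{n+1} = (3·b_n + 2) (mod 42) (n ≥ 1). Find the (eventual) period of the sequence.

6

Computing terms: b_1 = 15,  b_2 = 5,  b_3 = 17,  b_4 = 11,  b_5 = 35,  b_6 = 23,  b_7 = 29,  b_8 = 5.
Since b_8 = b_2 = 5, the sequence is eventually periodic: after a pre-period of length 1 it cycles with period 6.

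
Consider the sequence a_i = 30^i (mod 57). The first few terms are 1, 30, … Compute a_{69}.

39

We have a_0 = 1, a_1 = 30, a_2 = 45, a_3 = 39, a_4 = 30.
Since a_4 = a_1 = 30, the sequence is eventually periodic: after a pre-period of length 1 it cycles with period 3.
For i ≥ 1, a_i depends only on (i - 1) mod 3. (69 - 1) mod 3 = 2, so a_{69} = a_3 = 39.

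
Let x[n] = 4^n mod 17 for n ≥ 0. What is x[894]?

x[0] = 1; x[1] = 4; x[2] = 16; x[3] = 13; x[4] = 1.
The sequence repeats with period 4.
So x[894] = x[0 + ((894-0) mod 4)] = x[2] = 16.

16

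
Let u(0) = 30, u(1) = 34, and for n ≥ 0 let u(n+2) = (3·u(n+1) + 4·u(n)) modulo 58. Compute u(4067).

28

We have u(0) = 30,  u(1) = 34,  u(2) = 48,  u(3) = 48,  u(4) = 46,  u(5) = 40,  u(6) = 14,  u(7) = 28,  u(8) = 24,  u(9) = 10,  u(10) = 10,  u(11) = 12,  u(12) = 18,  u(13) = 44,  u(14) = 30,  u(15) = 34.
Since (u(14), u(15)) = (u(0), u(1)) = (30, 34) (two consecutive terms determine the rest), the sequence is periodic with period 14.
So u(4067) = u(0 + ((4067-0) mod 14)) = u(7) = 28.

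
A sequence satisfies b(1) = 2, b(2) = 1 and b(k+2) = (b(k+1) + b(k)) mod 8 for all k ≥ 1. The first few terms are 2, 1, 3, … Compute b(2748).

Listing terms: b(1) = 2, b(2) = 1, b(3) = 3, b(4) = 4, b(5) = 7, b(6) = 3, b(7) = 2, b(8) = 5, b(9) = 7, b(10) = 4, b(11) = 3, b(12) = 7, b(13) = 2, b(14) = 1.
The sequence repeats with period 12.
So b(2748) = b(1 + ((2748-1) mod 12)) = b(12) = 7.

7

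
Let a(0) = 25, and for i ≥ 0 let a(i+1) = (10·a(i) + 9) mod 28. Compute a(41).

3

Computing terms: a(0) = 25, a(1) = 7, a(2) = 23, a(3) = 15, a(4) = 19, a(5) = 3, a(6) = 11, a(7) = 7.
Since a(7) = a(1) = 7, the sequence is eventually periodic: after a pre-period of length 1 it cycles with period 6.
For i ≥ 1, a(i) depends only on (i - 1) mod 6. (41 - 1) mod 6 = 4, so a(41) = a(5) = 3.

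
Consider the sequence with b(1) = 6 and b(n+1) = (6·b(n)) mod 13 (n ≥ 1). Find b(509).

Computing terms: b(1) = 6; b(2) = 10; b(3) = 8; b(4) = 9; b(5) = 2; b(6) = 12; b(7) = 7; b(8) = 3; b(9) = 5; b(10) = 4; b(11) = 11; b(12) = 1; b(13) = 6.
Since b(13) = b(1) = 6, the sequence is periodic with period 12.
So b(509) = b(1 + ((509-1) mod 12)) = b(5) = 2.

2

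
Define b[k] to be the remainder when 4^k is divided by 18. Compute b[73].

We have b[1] = 4; b[2] = 16; b[3] = 10; b[4] = 4.
The sequence repeats with period 3.
(73 - 1) mod 3 = 0, so b[73] = b[1] = 4.

4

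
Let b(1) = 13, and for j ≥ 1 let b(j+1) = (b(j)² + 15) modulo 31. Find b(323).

Computing terms: b(1) = 13; b(2) = 29; b(3) = 19; b(4) = 4; b(5) = 0; b(6) = 15; b(7) = 23; b(8) = 17; b(9) = 25; b(10) = 20; b(11) = 12; b(12) = 4.
Since b(12) = b(4) = 4, the sequence is eventually periodic: after a pre-period of length 3 it cycles with period 8.
For j ≥ 4, b(j) depends only on (j - 4) mod 8. (323 - 4) mod 8 = 7, so b(323) = b(11) = 12.

12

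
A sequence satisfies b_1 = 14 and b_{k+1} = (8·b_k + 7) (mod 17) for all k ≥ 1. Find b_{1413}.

1

Listing terms: b_1 = 14; b_2 = 0; b_3 = 7; b_4 = 12; b_5 = 1; b_6 = 15; b_7 = 8; b_8 = 3; b_9 = 14.
The sequence repeats with period 8.
(1413 - 1) mod 8 = 4, so b_{1413} = b_5 = 1.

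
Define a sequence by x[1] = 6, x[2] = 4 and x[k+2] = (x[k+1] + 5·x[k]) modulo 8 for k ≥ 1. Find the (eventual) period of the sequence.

6

We have x[1] = 6,  x[2] = 4,  x[3] = 2,  x[4] = 6,  x[5] = 0,  x[6] = 6,  x[7] = 6,  x[8] = 4.
Since (x[7], x[8]) = (x[1], x[2]) = (6, 4) (two consecutive terms determine the rest), the sequence is periodic with period 6.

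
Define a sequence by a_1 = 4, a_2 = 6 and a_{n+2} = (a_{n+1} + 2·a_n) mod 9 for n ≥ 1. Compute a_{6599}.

3

We have a_1 = 4,  a_2 = 6,  a_3 = 5,  a_4 = 8,  a_5 = 0,  a_6 = 7,  a_7 = 7,  a_8 = 3,  a_9 = 8,  a_{10} = 5,  a_{11} = 3,  a_{12} = 4,  a_{13} = 1,  a_{14} = 0,  a_{15} = 2,  a_{16} = 2,  a_{17} = 6,  a_{18} = 1,  a_{19} = 4,  a_{20} = 6.
The sequence repeats with period 18.
(6599 - 1) mod 18 = 10, so a_{6599} = a_{11} = 3.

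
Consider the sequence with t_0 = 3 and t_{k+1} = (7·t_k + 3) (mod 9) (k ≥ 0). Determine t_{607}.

6

Listing terms: t_0 = 3; t_1 = 6; t_2 = 0; t_3 = 3.
Since t_3 = t_0 = 3, the sequence is periodic with period 3.
(607 - 0) mod 3 = 1, so t_{607} = t_1 = 6.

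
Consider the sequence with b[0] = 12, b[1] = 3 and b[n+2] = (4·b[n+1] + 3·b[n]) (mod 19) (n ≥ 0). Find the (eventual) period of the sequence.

18

b[0] = 12, b[1] = 3, b[2] = 10, b[3] = 11, b[4] = 17, b[5] = 6, b[6] = 18, b[7] = 14, b[8] = 15, b[9] = 7, b[10] = 16, b[11] = 9, b[12] = 8, b[13] = 2, b[14] = 13, b[15] = 1, b[16] = 5, b[17] = 4, b[18] = 12, b[19] = 3.
Since (b[18], b[19]) = (b[0], b[1]) = (12, 3) (two consecutive terms determine the rest), the sequence is periodic with period 18.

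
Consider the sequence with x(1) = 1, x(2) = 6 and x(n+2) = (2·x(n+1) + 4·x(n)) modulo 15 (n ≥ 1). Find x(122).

6

Listing terms: x(1) = 1, x(2) = 6, x(3) = 1, x(4) = 11, x(5) = 11, x(6) = 6, x(7) = 11, x(8) = 1, x(9) = 1, x(10) = 6.
Since (x(9), x(10)) = (x(1), x(2)) = (1, 6) (two consecutive terms determine the rest), the sequence is periodic with period 8.
So x(122) = x(1 + ((122-1) mod 8)) = x(2) = 6.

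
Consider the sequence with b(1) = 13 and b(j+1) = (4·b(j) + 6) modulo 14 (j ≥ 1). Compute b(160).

Computing terms: b(1) = 13; b(2) = 2; b(3) = 0; b(4) = 6; b(5) = 2.
Since b(5) = b(2) = 2, the sequence is eventually periodic: after a pre-period of length 1 it cycles with period 3.
For j ≥ 2, b(j) depends only on (j - 2) mod 3. (160 - 2) mod 3 = 2, so b(160) = b(4) = 6.

6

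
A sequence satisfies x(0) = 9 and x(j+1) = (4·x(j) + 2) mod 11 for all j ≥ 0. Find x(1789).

Listing terms: x(0) = 9,  x(1) = 5,  x(2) = 0,  x(3) = 2,  x(4) = 10,  x(5) = 9.
Since x(5) = x(0) = 9, the sequence is periodic with period 5.
(1789 - 0) mod 5 = 4, so x(1789) = x(4) = 10.

10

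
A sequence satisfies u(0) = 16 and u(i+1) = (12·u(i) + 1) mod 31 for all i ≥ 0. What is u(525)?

12

We have u(0) = 16; u(1) = 7; u(2) = 23; u(3) = 29; u(4) = 8; u(5) = 4; u(6) = 18; u(7) = 0; u(8) = 1; u(9) = 13; u(10) = 2; u(11) = 25; u(12) = 22; u(13) = 17; u(14) = 19; u(15) = 12; u(16) = 21; u(17) = 5; u(18) = 30; u(19) = 20; u(20) = 24; u(21) = 10; u(22) = 28; u(23) = 27; u(24) = 15; u(25) = 26; u(26) = 3; u(27) = 6; u(28) = 11; u(29) = 9; u(30) = 16.
The sequence repeats with period 30.
(525 - 0) mod 30 = 15, so u(525) = u(15) = 12.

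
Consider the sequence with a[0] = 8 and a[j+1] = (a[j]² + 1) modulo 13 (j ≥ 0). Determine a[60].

5

Listing terms: a[0] = 8,  a[1] = 0,  a[2] = 1,  a[3] = 2,  a[4] = 5,  a[5] = 0.
Since a[5] = a[1] = 0, the sequence is eventually periodic: after a pre-period of length 1 it cycles with period 4.
For j ≥ 1, a[j] depends only on (j - 1) mod 4. (60 - 1) mod 4 = 3, so a[60] = a[4] = 5.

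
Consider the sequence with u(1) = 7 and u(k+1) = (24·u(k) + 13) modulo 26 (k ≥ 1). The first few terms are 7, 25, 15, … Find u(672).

3

We have u(1) = 7, u(2) = 25, u(3) = 15, u(4) = 9, u(5) = 21, u(6) = 23, u(7) = 19, u(8) = 1, u(9) = 11, u(10) = 17, u(11) = 5, u(12) = 3, u(13) = 7.
Since u(13) = u(1) = 7, the sequence is periodic with period 12.
(672 - 1) mod 12 = 11, so u(672) = u(12) = 3.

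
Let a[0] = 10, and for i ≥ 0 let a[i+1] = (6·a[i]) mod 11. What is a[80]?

10

Listing terms: a[0] = 10; a[1] = 5; a[2] = 8; a[3] = 4; a[4] = 2; a[5] = 1; a[6] = 6; a[7] = 3; a[8] = 7; a[9] = 9; a[10] = 10.
Since a[10] = a[0] = 10, the sequence is periodic with period 10.
So a[80] = a[0 + ((80-0) mod 10)] = a[0] = 10.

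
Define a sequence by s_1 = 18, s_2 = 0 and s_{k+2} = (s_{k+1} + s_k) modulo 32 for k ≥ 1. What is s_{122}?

0

We have s_1 = 18; s_2 = 0; s_3 = 18; s_4 = 18; s_5 = 4; s_6 = 22; s_7 = 26; s_8 = 16; s_9 = 10; s_{10} = 26; s_{11} = 4; s_{12} = 30; s_{13} = 2; s_{14} = 0; s_{15} = 2; s_{16} = 2; s_{17} = 4; s_{18} = 6; s_{19} = 10; s_{20} = 16; s_{21} = 26; s_{22} = 10; s_{23} = 4; s_{24} = 14; s_{25} = 18; s_{26} = 0.
Since (s_{25}, s_{26}) = (s_1, s_2) = (18, 0) (two consecutive terms determine the rest), the sequence is periodic with period 24.
(122 - 1) mod 24 = 1, so s_{122} = s_2 = 0.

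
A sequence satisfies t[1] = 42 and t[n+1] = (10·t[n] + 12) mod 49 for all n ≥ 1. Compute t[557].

46

We have t[1] = 42; t[2] = 40; t[3] = 20; t[4] = 16; t[5] = 25; t[6] = 17; t[7] = 35; t[8] = 19; t[9] = 6; t[10] = 23; t[11] = 46; t[12] = 31; t[13] = 28; t[14] = 47; t[15] = 41; t[16] = 30; t[17] = 18; t[18] = 45; t[19] = 21; t[20] = 26; t[21] = 27; t[22] = 37; t[23] = 39; t[24] = 10; t[25] = 14; t[26] = 5; t[27] = 13; t[28] = 44; t[29] = 11; t[30] = 24; t[31] = 7; t[32] = 33; t[33] = 48; t[34] = 2; t[35] = 32; t[36] = 38; t[37] = 0; t[38] = 12; t[39] = 34; t[40] = 9; t[41] = 4; t[42] = 3; t[43] = 42.
Since t[43] = t[1] = 42, the sequence is periodic with period 42.
(557 - 1) mod 42 = 10, so t[557] = t[11] = 46.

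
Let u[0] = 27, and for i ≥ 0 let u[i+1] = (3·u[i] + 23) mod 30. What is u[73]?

Computing terms: u[0] = 27, u[1] = 14, u[2] = 5, u[3] = 8, u[4] = 17, u[5] = 14.
Since u[5] = u[1] = 14, the sequence is eventually periodic: after a pre-period of length 1 it cycles with period 4.
For i ≥ 1, u[i] depends only on (i - 1) mod 4. (73 - 1) mod 4 = 0, so u[73] = u[1] = 14.

14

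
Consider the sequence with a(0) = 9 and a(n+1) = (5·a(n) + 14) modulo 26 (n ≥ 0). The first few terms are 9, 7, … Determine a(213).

7

We have a(0) = 9,  a(1) = 7,  a(2) = 23,  a(3) = 25,  a(4) = 9.
Since a(4) = a(0) = 9, the sequence is periodic with period 4.
So a(213) = a(0 + ((213-0) mod 4)) = a(1) = 7.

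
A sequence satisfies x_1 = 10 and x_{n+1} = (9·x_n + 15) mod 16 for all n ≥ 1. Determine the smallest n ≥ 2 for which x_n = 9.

Computing terms: x_1 = 10; x_2 = 9; x_3 = 0; x_4 = 15; x_5 = 6; x_6 = 5; x_7 = 12; x_8 = 11; x_9 = 2; x_{10} = 1; x_{11} = 8; x_{12} = 7; x_{13} = 14; x_{14} = 13; x_{15} = 4; x_{16} = 3; x_{17} = 10.
Since x_{17} = x_1 = 10, the sequence is periodic with period 16.
The value 9 first appears (with n ≥ 2) at x_2.

2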